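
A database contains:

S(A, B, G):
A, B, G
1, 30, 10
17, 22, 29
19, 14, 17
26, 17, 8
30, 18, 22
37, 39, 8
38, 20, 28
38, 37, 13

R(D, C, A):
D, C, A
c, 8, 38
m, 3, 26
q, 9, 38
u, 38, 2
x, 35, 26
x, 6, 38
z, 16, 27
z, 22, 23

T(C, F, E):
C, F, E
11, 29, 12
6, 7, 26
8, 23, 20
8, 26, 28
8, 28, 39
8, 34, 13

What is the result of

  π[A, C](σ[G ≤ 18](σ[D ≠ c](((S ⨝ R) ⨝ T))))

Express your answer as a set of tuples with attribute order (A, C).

S ⋈ R (natural join on A): {(26, 17, 8, m, 3), (26, 17, 8, x, 35), (38, 20, 28, c, 8), (38, 20, 28, q, 9), (38, 20, 28, x, 6), (38, 37, 13, c, 8), (38, 37, 13, q, 9), (38, 37, 13, x, 6)}
(S ⨝ R) ⋈ T (natural join on C): {(38, 20, 28, c, 8, 23, 20), (38, 20, 28, c, 8, 26, 28), (38, 20, 28, c, 8, 28, 39), (38, 20, 28, c, 8, 34, 13), (38, 20, 28, x, 6, 7, 26), (38, 37, 13, c, 8, 23, 20), (38, 37, 13, c, 8, 26, 28), (38, 37, 13, c, 8, 28, 39), (38, 37, 13, c, 8, 34, 13), (38, 37, 13, x, 6, 7, 26)}
Filtering on D ≠ c leaves {(38, 20, 28, x, 6, 7, 26), (38, 37, 13, x, 6, 7, 26)}.
Filtering on G ≤ 18 leaves {(38, 37, 13, x, 6, 7, 26)}.
π[A, C]: project onto (A, C) → {(38, 6)}

{(38, 6)}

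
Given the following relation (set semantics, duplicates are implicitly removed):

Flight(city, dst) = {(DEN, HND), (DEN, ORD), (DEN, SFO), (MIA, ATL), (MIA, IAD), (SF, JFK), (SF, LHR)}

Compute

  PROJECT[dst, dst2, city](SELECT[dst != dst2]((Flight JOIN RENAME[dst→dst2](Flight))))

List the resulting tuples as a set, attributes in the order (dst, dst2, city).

{(ATL, IAD, MIA), (HND, ORD, DEN), (HND, SFO, DEN), (IAD, ATL, MIA), (JFK, LHR, SF), (LHR, JFK, SF), (ORD, HND, DEN), (ORD, SFO, DEN), (SFO, HND, DEN), (SFO, ORD, DEN)}

ρ[dst→dst2]: schema becomes (city, dst2); tuples unchanged.
Natural join on city: {(DEN, HND, HND), (DEN, HND, ORD), (DEN, HND, SFO), (DEN, ORD, HND), (DEN, ORD, ORD), (DEN, ORD, SFO), (DEN, SFO, HND), (DEN, SFO, ORD), (DEN, SFO, SFO), (MIA, ATL, ATL), (MIA, ATL, IAD), (MIA, IAD, ATL), (MIA, IAD, IAD), (SF, JFK, JFK), (SF, JFK, LHR), (SF, LHR, JFK), (SF, LHR, LHR)}
Apply σ_{dst != dst2}; surviving tuples: {(DEN, HND, ORD), (DEN, HND, SFO), (DEN, ORD, HND), (DEN, ORD, SFO), (DEN, SFO, HND), (DEN, SFO, ORD), (MIA, ATL, IAD), (MIA, IAD, ATL), (SF, JFK, LHR), (SF, LHR, JFK)}
Keep only column(s) dst, dst2, city: {(ATL, IAD, MIA), (HND, ORD, DEN), (HND, SFO, DEN), (IAD, ATL, MIA), (JFK, LHR, SF), (LHR, JFK, SF), (ORD, HND, DEN), (ORD, SFO, DEN), (SFO, HND, DEN), (SFO, ORD, DEN)}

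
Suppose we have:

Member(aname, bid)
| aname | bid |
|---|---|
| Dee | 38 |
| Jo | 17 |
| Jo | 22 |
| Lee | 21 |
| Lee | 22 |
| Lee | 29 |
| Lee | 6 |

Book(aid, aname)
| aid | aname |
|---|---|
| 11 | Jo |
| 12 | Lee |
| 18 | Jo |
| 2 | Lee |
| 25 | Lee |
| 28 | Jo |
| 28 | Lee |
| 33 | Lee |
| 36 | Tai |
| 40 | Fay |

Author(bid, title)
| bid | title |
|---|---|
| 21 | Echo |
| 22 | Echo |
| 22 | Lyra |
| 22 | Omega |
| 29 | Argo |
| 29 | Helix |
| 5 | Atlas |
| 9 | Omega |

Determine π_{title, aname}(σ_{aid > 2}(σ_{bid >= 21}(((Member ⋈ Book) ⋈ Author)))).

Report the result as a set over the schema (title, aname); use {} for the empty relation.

Joining Member and Book on aname yields {(Jo, 17, 11), (Jo, 17, 18), (Jo, 17, 28), (Jo, 22, 11), (Jo, 22, 18), (Jo, 22, 28), (Lee, 21, 12), (Lee, 21, 2), (Lee, 21, 25), (Lee, 21, 28), (Lee, 21, 33), (Lee, 22, 12), (Lee, 22, 2), (Lee, 22, 25), (Lee, 22, 28), (Lee, 22, 33), (Lee, 29, 12), (Lee, 29, 2), (Lee, 29, 25), (Lee, 29, 28), (Lee, 29, 33), (Lee, 6, 12), (Lee, 6, 2), (Lee, 6, 25), (Lee, 6, 28), (Lee, 6, 33)}.
Joining (Member ⋈ Book) and Author on bid yields {(Jo, 22, 11, Echo), (Jo, 22, 11, Lyra), (Jo, 22, 11, Omega), (Jo, 22, 18, Echo), (Jo, 22, 18, Lyra), (Jo, 22, 18, Omega), (Jo, 22, 28, Echo), (Jo, 22, 28, Lyra), (Jo, 22, 28, Omega), (Lee, 21, 12, Echo), (Lee, 21, 2, Echo), (Lee, 21, 25, Echo), (Lee, 21, 28, Echo), (Lee, 21, 33, Echo), (Lee, 22, 12, Echo), (Lee, 22, 12, Lyra), (Lee, 22, 12, Omega), (Lee, 22, 2, Echo), (Lee, 22, 2, Lyra), (Lee, 22, 2, Omega), (Lee, 22, 25, Echo), (Lee, 22, 25, Lyra), (Lee, 22, 25, Omega), (Lee, 22, 28, Echo), (Lee, 22, 28, Lyra), (Lee, 22, 28, Omega), (Lee, 22, 33, Echo), (Lee, 22, 33, Lyra), (Lee, 22, 33, Omega), (Lee, 29, 12, Argo), (Lee, 29, 12, Helix), (Lee, 29, 2, Argo), (Lee, 29, 2, Helix), (Lee, 29, 25, Argo), (Lee, 29, 25, Helix), (Lee, 29, 28, Argo), (Lee, 29, 28, Helix), (Lee, 29, 33, Argo), (Lee, 29, 33, Helix)}.
Selection bid >= 21: {(Jo, 22, 11, Echo), (Jo, 22, 11, Lyra), (Jo, 22, 11, Omega), (Jo, 22, 18, Echo), (Jo, 22, 18, Lyra), (Jo, 22, 18, Omega), (Jo, 22, 28, Echo), (Jo, 22, 28, Lyra), (Jo, 22, 28, Omega), (Lee, 21, 12, Echo), (Lee, 21, 2, Echo), (Lee, 21, 25, Echo), (Lee, 21, 28, Echo), (Lee, 21, 33, Echo), (Lee, 22, 12, Echo), (Lee, 22, 12, Lyra), (Lee, 22, 12, Omega), (Lee, 22, 2, Echo), (Lee, 22, 2, Lyra), (Lee, 22, 2, Omega), (Lee, 22, 25, Echo), (Lee, 22, 25, Lyra), (Lee, 22, 25, Omega), (Lee, 22, 28, Echo), (Lee, 22, 28, Lyra), (Lee, 22, 28, Omega), (Lee, 22, 33, Echo), (Lee, 22, 33, Lyra), (Lee, 22, 33, Omega), (Lee, 29, 12, Argo), (Lee, 29, 12, Helix), (Lee, 29, 2, Argo), (Lee, 29, 2, Helix), (Lee, 29, 25, Argo), (Lee, 29, 25, Helix), (Lee, 29, 28, Argo), (Lee, 29, 28, Helix), (Lee, 29, 33, Argo), (Lee, 29, 33, Helix)}
Selection aid > 2: {(Jo, 22, 11, Echo), (Jo, 22, 11, Lyra), (Jo, 22, 11, Omega), (Jo, 22, 18, Echo), (Jo, 22, 18, Lyra), (Jo, 22, 18, Omega), (Jo, 22, 28, Echo), (Jo, 22, 28, Lyra), (Jo, 22, 28, Omega), (Lee, 21, 12, Echo), (Lee, 21, 25, Echo), (Lee, 21, 28, Echo), (Lee, 21, 33, Echo), (Lee, 22, 12, Echo), (Lee, 22, 12, Lyra), (Lee, 22, 12, Omega), (Lee, 22, 25, Echo), (Lee, 22, 25, Lyra), (Lee, 22, 25, Omega), (Lee, 22, 28, Echo), (Lee, 22, 28, Lyra), (Lee, 22, 28, Omega), (Lee, 22, 33, Echo), (Lee, 22, 33, Lyra), (Lee, 22, 33, Omega), (Lee, 29, 12, Argo), (Lee, 29, 12, Helix), (Lee, 29, 25, Argo), (Lee, 29, 25, Helix), (Lee, 29, 28, Argo), (Lee, 29, 28, Helix), (Lee, 29, 33, Argo), (Lee, 29, 33, Helix)}
π_{title, aname} gives {(Argo, Lee), (Echo, Jo), (Echo, Lee), (Helix, Lee), (Lyra, Jo), (Lyra, Lee), (Omega, Jo), (Omega, Lee)} (25 duplicate(s) eliminated).

{(Argo, Lee), (Echo, Jo), (Echo, Lee), (Helix, Lee), (Lyra, Jo), (Lyra, Lee), (Omega, Jo), (Omega, Lee)}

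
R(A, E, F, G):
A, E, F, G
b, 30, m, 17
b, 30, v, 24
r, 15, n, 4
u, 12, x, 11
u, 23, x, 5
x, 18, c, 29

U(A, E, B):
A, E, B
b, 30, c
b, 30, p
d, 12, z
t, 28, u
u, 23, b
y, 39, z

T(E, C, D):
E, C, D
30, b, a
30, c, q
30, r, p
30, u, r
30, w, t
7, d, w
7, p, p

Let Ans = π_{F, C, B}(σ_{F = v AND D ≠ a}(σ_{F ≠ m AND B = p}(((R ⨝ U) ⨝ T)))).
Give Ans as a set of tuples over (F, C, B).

{(v, c, p), (v, r, p), (v, u, p), (v, w, p)}

R ⋈ U (natural join on A, E): {(b, 30, m, 17, c), (b, 30, m, 17, p), (b, 30, v, 24, c), (b, 30, v, 24, p), (u, 23, x, 5, b)}
(R ⨝ U) ⋈ T (natural join on E): {(b, 30, m, 17, c, b, a), (b, 30, m, 17, c, c, q), (b, 30, m, 17, c, r, p), (b, 30, m, 17, c, u, r), (b, 30, m, 17, c, w, t), (b, 30, m, 17, p, b, a), (b, 30, m, 17, p, c, q), (b, 30, m, 17, p, r, p), (b, 30, m, 17, p, u, r), (b, 30, m, 17, p, w, t), (b, 30, v, 24, c, b, a), (b, 30, v, 24, c, c, q), (b, 30, v, 24, c, r, p), (b, 30, v, 24, c, u, r), (b, 30, v, 24, c, w, t), (b, 30, v, 24, p, b, a), (b, 30, v, 24, p, c, q), (b, 30, v, 24, p, r, p), (b, 30, v, 24, p, u, r), (b, 30, v, 24, p, w, t)}
Filtering on F ≠ m AND B = p leaves {(b, 30, v, 24, p, b, a), (b, 30, v, 24, p, c, q), (b, 30, v, 24, p, r, p), (b, 30, v, 24, p, u, r), (b, 30, v, 24, p, w, t)}.
Filtering on F = v AND D ≠ a leaves {(b, 30, v, 24, p, c, q), (b, 30, v, 24, p, r, p), (b, 30, v, 24, p, u, r), (b, 30, v, 24, p, w, t)}.
π[F, C, B]: project onto (F, C, B) → {(v, c, p), (v, r, p), (v, u, p), (v, w, p)}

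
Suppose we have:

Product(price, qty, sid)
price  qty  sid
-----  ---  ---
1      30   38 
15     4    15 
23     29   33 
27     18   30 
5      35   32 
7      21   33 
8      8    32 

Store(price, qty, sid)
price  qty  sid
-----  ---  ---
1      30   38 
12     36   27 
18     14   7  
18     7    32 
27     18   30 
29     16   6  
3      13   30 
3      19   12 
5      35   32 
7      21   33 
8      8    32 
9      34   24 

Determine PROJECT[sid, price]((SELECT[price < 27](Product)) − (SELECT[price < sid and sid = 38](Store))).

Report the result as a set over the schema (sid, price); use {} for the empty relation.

Filtering on price < 27 leaves {(1, 30, 38), (15, 4, 15), (23, 29, 33), (5, 35, 32), (7, 21, 33), (8, 8, 32)}.
Filtering on price < sid and sid = 38 leaves {(1, 30, 38)}.
Set difference of the two operands is {(15, 4, 15), (23, 29, 33), (5, 35, 32), (7, 21, 33), (8, 8, 32)}.
π[sid, price]: project onto (sid, price) → {(15, 15), (32, 5), (32, 8), (33, 23), (33, 7)}

{(15, 15), (32, 5), (32, 8), (33, 23), (33, 7)}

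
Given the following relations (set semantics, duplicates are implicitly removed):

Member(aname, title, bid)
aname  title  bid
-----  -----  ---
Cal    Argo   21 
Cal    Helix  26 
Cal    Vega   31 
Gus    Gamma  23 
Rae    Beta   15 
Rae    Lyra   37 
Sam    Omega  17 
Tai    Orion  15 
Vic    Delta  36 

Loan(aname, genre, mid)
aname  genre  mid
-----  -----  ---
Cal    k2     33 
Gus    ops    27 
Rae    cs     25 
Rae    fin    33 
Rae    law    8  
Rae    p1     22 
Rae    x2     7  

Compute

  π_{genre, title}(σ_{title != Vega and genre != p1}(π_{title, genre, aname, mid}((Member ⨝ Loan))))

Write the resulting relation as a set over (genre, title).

Natural join on aname: {(Cal, Argo, 21, k2, 33), (Cal, Helix, 26, k2, 33), (Cal, Vega, 31, k2, 33), (Gus, Gamma, 23, ops, 27), (Rae, Beta, 15, cs, 25), (Rae, Beta, 15, fin, 33), (Rae, Beta, 15, law, 8), (Rae, Beta, 15, p1, 22), (Rae, Beta, 15, x2, 7), (Rae, Lyra, 37, cs, 25), (Rae, Lyra, 37, fin, 33), (Rae, Lyra, 37, law, 8), (Rae, Lyra, 37, p1, 22), (Rae, Lyra, 37, x2, 7)}
Projecting to title, genre, aname, mid: {(Argo, k2, Cal, 33), (Beta, cs, Rae, 25), (Beta, fin, Rae, 33), (Beta, law, Rae, 8), (Beta, p1, Rae, 22), (Beta, x2, Rae, 7), (Gamma, ops, Gus, 27), (Helix, k2, Cal, 33), (Lyra, cs, Rae, 25), (Lyra, fin, Rae, 33), (Lyra, law, Rae, 8), (Lyra, p1, Rae, 22), (Lyra, x2, Rae, 7), (Vega, k2, Cal, 33)}
σ[title != Vega and genre != p1]: keep tuples satisfying title != Vega and genre != p1 → {(Argo, k2, Cal, 33), (Beta, cs, Rae, 25), (Beta, fin, Rae, 33), (Beta, law, Rae, 8), (Beta, x2, Rae, 7), (Gamma, ops, Gus, 27), (Helix, k2, Cal, 33), (Lyra, cs, Rae, 25), (Lyra, fin, Rae, 33), (Lyra, law, Rae, 8), (Lyra, x2, Rae, 7)}
Projecting to genre, title: {(cs, Beta), (cs, Lyra), (fin, Beta), (fin, Lyra), (k2, Argo), (k2, Helix), (law, Beta), (law, Lyra), (ops, Gamma), (x2, Beta), (x2, Lyra)}

{(cs, Beta), (cs, Lyra), (fin, Beta), (fin, Lyra), (k2, Argo), (k2, Helix), (law, Beta), (law, Lyra), (ops, Gamma), (x2, Beta), (x2, Lyra)}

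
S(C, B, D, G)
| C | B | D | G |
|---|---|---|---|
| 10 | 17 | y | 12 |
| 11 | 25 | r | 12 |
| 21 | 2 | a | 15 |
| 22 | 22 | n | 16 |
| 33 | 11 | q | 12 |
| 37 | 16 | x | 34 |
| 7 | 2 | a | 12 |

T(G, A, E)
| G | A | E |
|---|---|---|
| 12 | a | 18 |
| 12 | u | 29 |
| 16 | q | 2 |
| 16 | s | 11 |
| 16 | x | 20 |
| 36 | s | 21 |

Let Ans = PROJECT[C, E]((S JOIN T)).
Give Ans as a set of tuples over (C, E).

{(10, 18), (10, 29), (11, 18), (11, 29), (22, 11), (22, 2), (22, 20), (33, 18), (33, 29), (7, 18), (7, 29)}

Natural join on G: {(10, 17, y, 12, a, 18), (10, 17, y, 12, u, 29), (11, 25, r, 12, a, 18), (11, 25, r, 12, u, 29), (22, 22, n, 16, q, 2), (22, 22, n, 16, s, 11), (22, 22, n, 16, x, 20), (33, 11, q, 12, a, 18), (33, 11, q, 12, u, 29), (7, 2, a, 12, a, 18), (7, 2, a, 12, u, 29)}
Projecting to C, E: {(10, 18), (10, 29), (11, 18), (11, 29), (22, 11), (22, 2), (22, 20), (33, 18), (33, 29), (7, 18), (7, 29)}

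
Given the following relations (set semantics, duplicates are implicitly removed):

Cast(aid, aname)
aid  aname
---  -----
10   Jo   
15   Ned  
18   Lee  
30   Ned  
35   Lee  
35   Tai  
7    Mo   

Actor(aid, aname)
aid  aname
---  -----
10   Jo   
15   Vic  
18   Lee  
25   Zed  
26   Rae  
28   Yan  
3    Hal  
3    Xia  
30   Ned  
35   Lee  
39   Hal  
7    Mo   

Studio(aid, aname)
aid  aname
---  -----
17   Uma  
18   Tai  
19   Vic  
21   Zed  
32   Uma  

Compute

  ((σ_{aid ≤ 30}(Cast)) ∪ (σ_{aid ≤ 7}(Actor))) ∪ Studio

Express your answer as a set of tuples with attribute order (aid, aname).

{(10, Jo), (15, Ned), (17, Uma), (18, Lee), (18, Tai), (19, Vic), (21, Zed), (3, Hal), (3, Xia), (30, Ned), (32, Uma), (7, Mo)}

Filtering on aid ≤ 30 leaves {(10, Jo), (15, Ned), (18, Lee), (30, Ned), (7, Mo)}.
Filtering on aid ≤ 7 leaves {(3, Hal), (3, Xia), (7, Mo)}.
Set union of the two operands is {(10, Jo), (15, Ned), (18, Lee), (3, Hal), (3, Xia), (30, Ned), (7, Mo)}.
Set union of the two operands is {(10, Jo), (15, Ned), (17, Uma), (18, Lee), (18, Tai), (19, Vic), (21, Zed), (3, Hal), (3, Xia), (30, Ned), (32, Uma), (7, Mo)}.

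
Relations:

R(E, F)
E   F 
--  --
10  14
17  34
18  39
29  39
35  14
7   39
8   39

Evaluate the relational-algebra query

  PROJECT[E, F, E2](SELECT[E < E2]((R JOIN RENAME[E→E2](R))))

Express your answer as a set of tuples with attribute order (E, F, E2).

{(10, 14, 35), (18, 39, 29), (7, 39, 18), (7, 39, 29), (7, 39, 8), (8, 39, 18), (8, 39, 29)}

ρ[E→E2]: schema becomes (E2, F); tuples unchanged.
R ⋈ RENAME[E→E2](R) (natural join on F): {(10, 14, 10), (10, 14, 35), (17, 34, 17), (18, 39, 18), (18, 39, 29), (18, 39, 7), (18, 39, 8), (29, 39, 18), (29, 39, 29), (29, 39, 7), (29, 39, 8), (35, 14, 10), (35, 14, 35), (7, 39, 18), (7, 39, 29), (7, 39, 7), (7, 39, 8), (8, 39, 18), (8, 39, 29), (8, 39, 7), (8, 39, 8)}
Apply σ_{E < E2}; surviving tuples: {(10, 14, 35), (18, 39, 29), (7, 39, 18), (7, 39, 29), (7, 39, 8), (8, 39, 18), (8, 39, 29)}
Keep only column(s) E, F, E2: {(10, 14, 35), (18, 39, 29), (7, 39, 18), (7, 39, 29), (7, 39, 8), (8, 39, 18), (8, 39, 29)}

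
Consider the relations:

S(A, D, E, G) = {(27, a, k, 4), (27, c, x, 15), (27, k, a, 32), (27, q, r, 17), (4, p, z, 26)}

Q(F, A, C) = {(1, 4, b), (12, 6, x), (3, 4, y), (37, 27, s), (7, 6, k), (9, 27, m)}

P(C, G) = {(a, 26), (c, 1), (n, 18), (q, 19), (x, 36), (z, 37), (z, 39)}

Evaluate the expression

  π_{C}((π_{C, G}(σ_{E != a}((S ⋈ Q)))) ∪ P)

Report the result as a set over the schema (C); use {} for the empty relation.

{a, b, c, m, n, q, s, x, y, z}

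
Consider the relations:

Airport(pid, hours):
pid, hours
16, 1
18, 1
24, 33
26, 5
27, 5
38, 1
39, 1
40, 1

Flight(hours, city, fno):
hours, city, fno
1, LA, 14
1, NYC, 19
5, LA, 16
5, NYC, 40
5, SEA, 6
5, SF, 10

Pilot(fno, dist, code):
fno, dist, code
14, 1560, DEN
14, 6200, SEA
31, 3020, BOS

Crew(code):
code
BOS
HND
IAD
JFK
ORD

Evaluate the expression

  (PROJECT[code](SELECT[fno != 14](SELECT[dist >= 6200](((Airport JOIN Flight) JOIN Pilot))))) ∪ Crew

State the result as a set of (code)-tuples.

{BOS, HND, IAD, JFK, ORD}

Joining Airport and Flight on hours yields {(16, 1, LA, 14), (16, 1, NYC, 19), (18, 1, LA, 14), (18, 1, NYC, 19), (26, 5, LA, 16), (26, 5, NYC, 40), (26, 5, SEA, 6), (26, 5, SF, 10), (27, 5, LA, 16), (27, 5, NYC, 40), (27, 5, SEA, 6), (27, 5, SF, 10), (38, 1, LA, 14), (38, 1, NYC, 19), (39, 1, LA, 14), (39, 1, NYC, 19), (40, 1, LA, 14), (40, 1, NYC, 19)}.
Joining (Airport JOIN Flight) and Pilot on fno yields {(16, 1, LA, 14, 1560, DEN), (16, 1, LA, 14, 6200, SEA), (18, 1, LA, 14, 1560, DEN), (18, 1, LA, 14, 6200, SEA), (38, 1, LA, 14, 1560, DEN), (38, 1, LA, 14, 6200, SEA), (39, 1, LA, 14, 1560, DEN), (39, 1, LA, 14, 6200, SEA), (40, 1, LA, 14, 1560, DEN), (40, 1, LA, 14, 6200, SEA)}.
Apply σ_{dist >= 6200}; surviving tuples: {(16, 1, LA, 14, 6200, SEA), (18, 1, LA, 14, 6200, SEA), (38, 1, LA, 14, 6200, SEA), (39, 1, LA, 14, 6200, SEA), (40, 1, LA, 14, 6200, SEA)}
Apply σ_{fno != 14}; surviving tuples: {}
Projecting to code: {}
Taking the union: {BOS, HND, IAD, JFK, ORD}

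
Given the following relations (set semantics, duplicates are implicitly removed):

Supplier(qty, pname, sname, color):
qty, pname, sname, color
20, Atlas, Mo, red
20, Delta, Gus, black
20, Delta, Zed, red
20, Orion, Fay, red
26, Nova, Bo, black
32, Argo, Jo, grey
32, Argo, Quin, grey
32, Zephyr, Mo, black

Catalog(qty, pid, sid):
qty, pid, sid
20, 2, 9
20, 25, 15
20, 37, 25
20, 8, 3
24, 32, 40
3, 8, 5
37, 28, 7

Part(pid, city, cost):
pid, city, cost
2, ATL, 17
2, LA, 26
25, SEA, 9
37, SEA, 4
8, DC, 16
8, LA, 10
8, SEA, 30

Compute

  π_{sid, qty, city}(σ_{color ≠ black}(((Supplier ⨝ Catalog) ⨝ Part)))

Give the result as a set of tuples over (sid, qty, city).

{(15, 20, SEA), (25, 20, SEA), (3, 20, DC), (3, 20, LA), (3, 20, SEA), (9, 20, ATL), (9, 20, LA)}

Supplier ⋈ Catalog (natural join on qty): {(20, Atlas, Mo, red, 2, 9), (20, Atlas, Mo, red, 25, 15), (20, Atlas, Mo, red, 37, 25), (20, Atlas, Mo, red, 8, 3), (20, Delta, Gus, black, 2, 9), (20, Delta, Gus, black, 25, 15), (20, Delta, Gus, black, 37, 25), (20, Delta, Gus, black, 8, 3), (20, Delta, Zed, red, 2, 9), (20, Delta, Zed, red, 25, 15), (20, Delta, Zed, red, 37, 25), (20, Delta, Zed, red, 8, 3), (20, Orion, Fay, red, 2, 9), (20, Orion, Fay, red, 25, 15), (20, Orion, Fay, red, 37, 25), (20, Orion, Fay, red, 8, 3)}
(Supplier ⨝ Catalog) ⋈ Part (natural join on pid): {(20, Atlas, Mo, red, 2, 9, ATL, 17), (20, Atlas, Mo, red, 2, 9, LA, 26), (20, Atlas, Mo, red, 25, 15, SEA, 9), (20, Atlas, Mo, red, 37, 25, SEA, 4), (20, Atlas, Mo, red, 8, 3, DC, 16), (20, Atlas, Mo, red, 8, 3, LA, 10), (20, Atlas, Mo, red, 8, 3, SEA, 30), (20, Delta, Gus, black, 2, 9, ATL, 17), (20, Delta, Gus, black, 2, 9, LA, 26), (20, Delta, Gus, black, 25, 15, SEA, 9), (20, Delta, Gus, black, 37, 25, SEA, 4), (20, Delta, Gus, black, 8, 3, DC, 16), (20, Delta, Gus, black, 8, 3, LA, 10), (20, Delta, Gus, black, 8, 3, SEA, 30), (20, Delta, Zed, red, 2, 9, ATL, 17), (20, Delta, Zed, red, 2, 9, LA, 26), (20, Delta, Zed, red, 25, 15, SEA, 9), (20, Delta, Zed, red, 37, 25, SEA, 4), (20, Delta, Zed, red, 8, 3, DC, 16), (20, Delta, Zed, red, 8, 3, LA, 10), (20, Delta, Zed, red, 8, 3, SEA, 30), (20, Orion, Fay, red, 2, 9, ATL, 17), (20, Orion, Fay, red, 2, 9, LA, 26), (20, Orion, Fay, red, 25, 15, SEA, 9), (20, Orion, Fay, red, 37, 25, SEA, 4), (20, Orion, Fay, red, 8, 3, DC, 16), (20, Orion, Fay, red, 8, 3, LA, 10), (20, Orion, Fay, red, 8, 3, SEA, 30)}
Apply σ_{color ≠ black}; surviving tuples: {(20, Atlas, Mo, red, 2, 9, ATL, 17), (20, Atlas, Mo, red, 2, 9, LA, 26), (20, Atlas, Mo, red, 25, 15, SEA, 9), (20, Atlas, Mo, red, 37, 25, SEA, 4), (20, Atlas, Mo, red, 8, 3, DC, 16), (20, Atlas, Mo, red, 8, 3, LA, 10), (20, Atlas, Mo, red, 8, 3, SEA, 30), (20, Delta, Zed, red, 2, 9, ATL, 17), (20, Delta, Zed, red, 2, 9, LA, 26), (20, Delta, Zed, red, 25, 15, SEA, 9), (20, Delta, Zed, red, 37, 25, SEA, 4), (20, Delta, Zed, red, 8, 3, DC, 16), (20, Delta, Zed, red, 8, 3, LA, 10), (20, Delta, Zed, red, 8, 3, SEA, 30), (20, Orion, Fay, red, 2, 9, ATL, 17), (20, Orion, Fay, red, 2, 9, LA, 26), (20, Orion, Fay, red, 25, 15, SEA, 9), (20, Orion, Fay, red, 37, 25, SEA, 4), (20, Orion, Fay, red, 8, 3, DC, 16), (20, Orion, Fay, red, 8, 3, LA, 10), (20, Orion, Fay, red, 8, 3, SEA, 30)}
Keep only column(s) sid, qty, city (14 duplicate(s) eliminated): {(15, 20, SEA), (25, 20, SEA), (3, 20, DC), (3, 20, LA), (3, 20, SEA), (9, 20, ATL), (9, 20, LA)}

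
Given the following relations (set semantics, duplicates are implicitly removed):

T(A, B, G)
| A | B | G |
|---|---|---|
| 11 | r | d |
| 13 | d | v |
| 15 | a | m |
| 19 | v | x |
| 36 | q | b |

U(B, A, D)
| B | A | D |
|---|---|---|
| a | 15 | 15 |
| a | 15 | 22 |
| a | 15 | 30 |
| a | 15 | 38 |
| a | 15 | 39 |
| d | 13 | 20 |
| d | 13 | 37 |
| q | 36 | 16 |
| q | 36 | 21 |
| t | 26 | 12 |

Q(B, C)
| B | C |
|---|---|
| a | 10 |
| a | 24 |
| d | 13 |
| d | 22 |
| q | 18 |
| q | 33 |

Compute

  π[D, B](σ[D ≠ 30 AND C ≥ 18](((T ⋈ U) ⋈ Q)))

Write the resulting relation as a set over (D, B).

{(15, a), (16, q), (20, d), (21, q), (22, a), (37, d), (38, a), (39, a)}

Natural join on A, B: {(13, d, v, 20), (13, d, v, 37), (15, a, m, 15), (15, a, m, 22), (15, a, m, 30), (15, a, m, 38), (15, a, m, 39), (36, q, b, 16), (36, q, b, 21)}
Natural join on B: {(13, d, v, 20, 13), (13, d, v, 20, 22), (13, d, v, 37, 13), (13, d, v, 37, 22), (15, a, m, 15, 10), (15, a, m, 15, 24), (15, a, m, 22, 10), (15, a, m, 22, 24), (15, a, m, 30, 10), (15, a, m, 30, 24), (15, a, m, 38, 10), (15, a, m, 38, 24), (15, a, m, 39, 10), (15, a, m, 39, 24), (36, q, b, 16, 18), (36, q, b, 16, 33), (36, q, b, 21, 18), (36, q, b, 21, 33)}
σ[D ≠ 30 AND C ≥ 18]: keep tuples satisfying D ≠ 30 AND C ≥ 18 → {(13, d, v, 20, 22), (13, d, v, 37, 22), (15, a, m, 15, 24), (15, a, m, 22, 24), (15, a, m, 38, 24), (15, a, m, 39, 24), (36, q, b, 16, 18), (36, q, b, 16, 33), (36, q, b, 21, 18), (36, q, b, 21, 33)}
π[D, B]: project onto (D, B) (2 duplicate(s) eliminated) → {(15, a), (16, q), (20, d), (21, q), (22, a), (37, d), (38, a), (39, a)}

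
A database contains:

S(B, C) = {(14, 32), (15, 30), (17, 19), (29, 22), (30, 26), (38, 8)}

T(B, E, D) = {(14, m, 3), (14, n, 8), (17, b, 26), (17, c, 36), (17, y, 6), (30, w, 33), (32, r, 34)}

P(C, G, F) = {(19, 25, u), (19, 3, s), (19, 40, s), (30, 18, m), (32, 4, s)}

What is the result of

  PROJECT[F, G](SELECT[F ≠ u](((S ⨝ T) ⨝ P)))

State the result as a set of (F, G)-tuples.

S ⋈ T (natural join on B): {(14, 32, m, 3), (14, 32, n, 8), (17, 19, b, 26), (17, 19, c, 36), (17, 19, y, 6), (30, 26, w, 33)}
(S ⨝ T) ⋈ P (natural join on C): {(14, 32, m, 3, 4, s), (14, 32, n, 8, 4, s), (17, 19, b, 26, 25, u), (17, 19, b, 26, 3, s), (17, 19, b, 26, 40, s), (17, 19, c, 36, 25, u), (17, 19, c, 36, 3, s), (17, 19, c, 36, 40, s), (17, 19, y, 6, 25, u), (17, 19, y, 6, 3, s), (17, 19, y, 6, 40, s)}
Apply σ_{F ≠ u}; surviving tuples: {(14, 32, m, 3, 4, s), (14, 32, n, 8, 4, s), (17, 19, b, 26, 3, s), (17, 19, b, 26, 40, s), (17, 19, c, 36, 3, s), (17, 19, c, 36, 40, s), (17, 19, y, 6, 3, s), (17, 19, y, 6, 40, s)}
Keep only column(s) F, G (5 duplicate(s) eliminated): {(s, 3), (s, 4), (s, 40)}

{(s, 3), (s, 4), (s, 40)}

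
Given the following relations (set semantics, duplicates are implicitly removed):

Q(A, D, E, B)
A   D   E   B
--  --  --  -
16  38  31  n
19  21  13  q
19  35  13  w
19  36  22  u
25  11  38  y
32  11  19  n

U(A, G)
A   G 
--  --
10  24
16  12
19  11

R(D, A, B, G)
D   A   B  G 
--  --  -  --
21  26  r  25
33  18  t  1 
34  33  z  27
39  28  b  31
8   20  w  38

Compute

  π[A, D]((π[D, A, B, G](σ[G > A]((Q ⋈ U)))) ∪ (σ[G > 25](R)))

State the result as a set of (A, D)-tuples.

{(20, 8), (28, 39), (33, 34)}

Q ⋈ U (natural join on A): {(16, 38, 31, n, 12), (19, 21, 13, q, 11), (19, 35, 13, w, 11), (19, 36, 22, u, 11)}
Selection G > A: {}
π[D, A, B, G]: project onto (D, A, B, G) → {}
Selection G > 25: {(34, 33, z, 27), (39, 28, b, 31), (8, 20, w, 38)}
Taking the union: {(34, 33, z, 27), (39, 28, b, 31), (8, 20, w, 38)}
π[A, D]: project onto (A, D) → {(20, 8), (28, 39), (33, 34)}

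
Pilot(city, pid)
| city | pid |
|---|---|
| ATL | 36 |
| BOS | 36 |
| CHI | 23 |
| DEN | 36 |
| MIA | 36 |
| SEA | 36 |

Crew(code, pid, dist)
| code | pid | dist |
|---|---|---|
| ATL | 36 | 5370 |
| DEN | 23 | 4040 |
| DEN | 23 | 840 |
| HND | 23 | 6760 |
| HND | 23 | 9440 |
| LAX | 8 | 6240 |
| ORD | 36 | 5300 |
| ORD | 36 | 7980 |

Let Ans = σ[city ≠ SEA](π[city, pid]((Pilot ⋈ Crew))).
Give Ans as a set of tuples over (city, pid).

{(ATL, 36), (BOS, 36), (CHI, 23), (DEN, 36), (MIA, 36)}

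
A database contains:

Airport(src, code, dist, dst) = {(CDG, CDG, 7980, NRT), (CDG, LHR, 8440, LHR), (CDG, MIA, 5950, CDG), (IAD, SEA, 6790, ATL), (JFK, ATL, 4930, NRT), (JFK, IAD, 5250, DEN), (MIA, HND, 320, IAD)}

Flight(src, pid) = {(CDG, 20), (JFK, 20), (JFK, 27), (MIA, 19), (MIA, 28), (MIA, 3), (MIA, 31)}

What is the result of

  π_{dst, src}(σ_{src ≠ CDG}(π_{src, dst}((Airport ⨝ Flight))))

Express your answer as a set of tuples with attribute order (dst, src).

{(DEN, JFK), (IAD, MIA), (NRT, JFK)}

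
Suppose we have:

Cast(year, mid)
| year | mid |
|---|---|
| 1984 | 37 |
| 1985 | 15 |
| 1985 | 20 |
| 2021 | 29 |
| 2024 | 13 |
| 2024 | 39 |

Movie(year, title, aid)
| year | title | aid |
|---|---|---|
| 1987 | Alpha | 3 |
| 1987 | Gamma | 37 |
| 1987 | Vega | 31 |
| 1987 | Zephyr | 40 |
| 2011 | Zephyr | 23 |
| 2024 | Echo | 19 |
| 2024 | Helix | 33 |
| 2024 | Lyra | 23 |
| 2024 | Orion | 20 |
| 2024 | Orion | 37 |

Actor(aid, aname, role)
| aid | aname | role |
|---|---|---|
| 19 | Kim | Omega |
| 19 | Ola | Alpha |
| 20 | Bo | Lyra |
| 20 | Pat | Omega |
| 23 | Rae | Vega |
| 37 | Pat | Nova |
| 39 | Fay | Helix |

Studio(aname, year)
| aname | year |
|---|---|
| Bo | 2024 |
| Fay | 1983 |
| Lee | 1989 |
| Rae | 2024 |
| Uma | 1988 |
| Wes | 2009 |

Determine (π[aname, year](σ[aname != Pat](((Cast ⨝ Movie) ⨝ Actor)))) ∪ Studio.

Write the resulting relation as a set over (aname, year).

{(Bo, 2024), (Fay, 1983), (Kim, 2024), (Lee, 1989), (Ola, 2024), (Rae, 2024), (Uma, 1988), (Wes, 2009)}

Cast ⋈ Movie (natural join on year): {(2024, 13, Echo, 19), (2024, 13, Helix, 33), (2024, 13, Lyra, 23), (2024, 13, Orion, 20), (2024, 13, Orion, 37), (2024, 39, Echo, 19), (2024, 39, Helix, 33), (2024, 39, Lyra, 23), (2024, 39, Orion, 20), (2024, 39, Orion, 37)}
(Cast ⨝ Movie) ⋈ Actor (natural join on aid): {(2024, 13, Echo, 19, Kim, Omega), (2024, 13, Echo, 19, Ola, Alpha), (2024, 13, Lyra, 23, Rae, Vega), (2024, 13, Orion, 20, Bo, Lyra), (2024, 13, Orion, 20, Pat, Omega), (2024, 13, Orion, 37, Pat, Nova), (2024, 39, Echo, 19, Kim, Omega), (2024, 39, Echo, 19, Ola, Alpha), (2024, 39, Lyra, 23, Rae, Vega), (2024, 39, Orion, 20, Bo, Lyra), (2024, 39, Orion, 20, Pat, Omega), (2024, 39, Orion, 37, Pat, Nova)}
σ[aname != Pat]: keep tuples satisfying aname != Pat → {(2024, 13, Echo, 19, Kim, Omega), (2024, 13, Echo, 19, Ola, Alpha), (2024, 13, Lyra, 23, Rae, Vega), (2024, 13, Orion, 20, Bo, Lyra), (2024, 39, Echo, 19, Kim, Omega), (2024, 39, Echo, 19, Ola, Alpha), (2024, 39, Lyra, 23, Rae, Vega), (2024, 39, Orion, 20, Bo, Lyra)}
Projecting to aname, year (4 duplicate(s) eliminated): {(Bo, 2024), (Kim, 2024), (Ola, 2024), (Rae, 2024)}
Union: {(Bo, 2024), (Kim, 2024), (Ola, 2024), (Rae, 2024)} with {(Bo, 2024), (Fay, 1983), (Lee, 1989), (Rae, 2024), (Uma, 1988), (Wes, 2009)} → {(Bo, 2024), (Fay, 1983), (Kim, 2024), (Lee, 1989), (Ola, 2024), (Rae, 2024), (Uma, 1988), (Wes, 2009)}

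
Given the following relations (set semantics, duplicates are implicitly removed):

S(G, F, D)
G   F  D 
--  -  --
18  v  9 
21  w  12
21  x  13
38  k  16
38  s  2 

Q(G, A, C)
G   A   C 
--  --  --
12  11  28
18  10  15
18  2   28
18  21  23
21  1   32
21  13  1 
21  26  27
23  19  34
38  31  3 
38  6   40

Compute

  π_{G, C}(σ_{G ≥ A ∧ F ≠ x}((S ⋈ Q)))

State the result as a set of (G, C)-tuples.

{(18, 15), (18, 28), (21, 1), (21, 32), (38, 3), (38, 40)}

S ⋈ Q (natural join on G): {(18, v, 9, 10, 15), (18, v, 9, 2, 28), (18, v, 9, 21, 23), (21, w, 12, 1, 32), (21, w, 12, 13, 1), (21, w, 12, 26, 27), (21, x, 13, 1, 32), (21, x, 13, 13, 1), (21, x, 13, 26, 27), (38, k, 16, 31, 3), (38, k, 16, 6, 40), (38, s, 2, 31, 3), (38, s, 2, 6, 40)}
Selection G ≥ A ∧ F ≠ x: {(18, v, 9, 10, 15), (18, v, 9, 2, 28), (21, w, 12, 1, 32), (21, w, 12, 13, 1), (38, k, 16, 31, 3), (38, k, 16, 6, 40), (38, s, 2, 31, 3), (38, s, 2, 6, 40)}
π[G, C]: project onto (G, C) (2 duplicate(s) eliminated) → {(18, 15), (18, 28), (21, 1), (21, 32), (38, 3), (38, 40)}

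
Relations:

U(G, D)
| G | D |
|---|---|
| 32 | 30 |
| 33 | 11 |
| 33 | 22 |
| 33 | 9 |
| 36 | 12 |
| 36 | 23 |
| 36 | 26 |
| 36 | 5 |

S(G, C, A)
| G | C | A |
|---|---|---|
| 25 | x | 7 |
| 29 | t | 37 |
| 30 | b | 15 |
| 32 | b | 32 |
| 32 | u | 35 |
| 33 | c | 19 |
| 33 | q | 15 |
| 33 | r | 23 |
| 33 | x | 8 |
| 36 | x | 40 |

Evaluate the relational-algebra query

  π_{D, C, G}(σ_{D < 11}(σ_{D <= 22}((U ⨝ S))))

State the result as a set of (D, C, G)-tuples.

U ⋈ S (natural join on G): {(32, 30, b, 32), (32, 30, u, 35), (33, 11, c, 19), (33, 11, q, 15), (33, 11, r, 23), (33, 11, x, 8), (33, 22, c, 19), (33, 22, q, 15), (33, 22, r, 23), (33, 22, x, 8), (33, 9, c, 19), (33, 9, q, 15), (33, 9, r, 23), (33, 9, x, 8), (36, 12, x, 40), (36, 23, x, 40), (36, 26, x, 40), (36, 5, x, 40)}
σ[D <= 22]: keep tuples satisfying D <= 22 → {(33, 11, c, 19), (33, 11, q, 15), (33, 11, r, 23), (33, 11, x, 8), (33, 22, c, 19), (33, 22, q, 15), (33, 22, r, 23), (33, 22, x, 8), (33, 9, c, 19), (33, 9, q, 15), (33, 9, r, 23), (33, 9, x, 8), (36, 12, x, 40), (36, 5, x, 40)}
σ[D < 11]: keep tuples satisfying D < 11 → {(33, 9, c, 19), (33, 9, q, 15), (33, 9, r, 23), (33, 9, x, 8), (36, 5, x, 40)}
Projecting to D, C, G: {(5, x, 36), (9, c, 33), (9, q, 33), (9, r, 33), (9, x, 33)}

{(5, x, 36), (9, c, 33), (9, q, 33), (9, r, 33), (9, x, 33)}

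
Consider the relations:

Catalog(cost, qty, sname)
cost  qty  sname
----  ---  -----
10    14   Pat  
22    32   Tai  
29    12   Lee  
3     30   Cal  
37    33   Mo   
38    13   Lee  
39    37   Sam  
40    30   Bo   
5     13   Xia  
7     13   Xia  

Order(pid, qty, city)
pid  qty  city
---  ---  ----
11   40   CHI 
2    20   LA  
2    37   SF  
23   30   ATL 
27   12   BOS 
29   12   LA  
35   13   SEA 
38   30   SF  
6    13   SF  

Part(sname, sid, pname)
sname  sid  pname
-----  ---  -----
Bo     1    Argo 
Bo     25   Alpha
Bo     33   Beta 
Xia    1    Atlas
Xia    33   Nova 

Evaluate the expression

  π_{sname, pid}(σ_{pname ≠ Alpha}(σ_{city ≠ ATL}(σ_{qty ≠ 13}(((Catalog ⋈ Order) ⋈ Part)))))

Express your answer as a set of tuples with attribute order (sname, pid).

{(Bo, 38)}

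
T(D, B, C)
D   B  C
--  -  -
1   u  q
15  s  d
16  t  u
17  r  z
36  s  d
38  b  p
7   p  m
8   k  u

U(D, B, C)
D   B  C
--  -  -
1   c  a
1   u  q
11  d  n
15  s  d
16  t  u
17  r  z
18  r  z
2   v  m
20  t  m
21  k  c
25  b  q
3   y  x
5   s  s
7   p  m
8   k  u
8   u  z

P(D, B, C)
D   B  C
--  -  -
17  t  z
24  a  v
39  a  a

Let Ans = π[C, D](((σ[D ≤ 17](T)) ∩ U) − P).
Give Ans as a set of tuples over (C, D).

Selection D ≤ 17: {(1, u, q), (15, s, d), (16, t, u), (17, r, z), (7, p, m), (8, k, u)}
Taking the intersection: {(1, u, q), (15, s, d), (16, t, u), (17, r, z), (7, p, m), (8, k, u)}
Taking the difference: {(1, u, q), (15, s, d), (16, t, u), (17, r, z), (7, p, m), (8, k, u)}
Projecting to C, D: {(d, 15), (m, 7), (q, 1), (u, 16), (u, 8), (z, 17)}

{(d, 15), (m, 7), (q, 1), (u, 16), (u, 8), (z, 17)}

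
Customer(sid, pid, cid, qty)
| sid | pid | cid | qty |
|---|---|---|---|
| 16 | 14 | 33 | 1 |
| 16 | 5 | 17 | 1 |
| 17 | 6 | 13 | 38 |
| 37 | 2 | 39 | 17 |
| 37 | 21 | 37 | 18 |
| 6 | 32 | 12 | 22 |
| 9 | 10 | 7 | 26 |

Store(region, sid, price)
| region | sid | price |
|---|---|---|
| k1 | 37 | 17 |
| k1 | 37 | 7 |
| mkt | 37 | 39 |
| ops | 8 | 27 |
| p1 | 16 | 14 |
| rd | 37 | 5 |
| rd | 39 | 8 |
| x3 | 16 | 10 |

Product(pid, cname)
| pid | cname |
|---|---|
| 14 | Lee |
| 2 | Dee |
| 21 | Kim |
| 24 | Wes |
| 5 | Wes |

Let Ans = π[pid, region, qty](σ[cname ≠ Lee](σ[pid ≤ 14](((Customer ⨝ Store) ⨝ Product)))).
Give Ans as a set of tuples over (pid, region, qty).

{(2, k1, 17), (2, mkt, 17), (2, rd, 17), (5, p1, 1), (5, x3, 1)}

Joining Customer and Store on sid yields {(16, 14, 33, 1, p1, 14), (16, 14, 33, 1, x3, 10), (16, 5, 17, 1, p1, 14), (16, 5, 17, 1, x3, 10), (37, 2, 39, 17, k1, 17), (37, 2, 39, 17, k1, 7), (37, 2, 39, 17, mkt, 39), (37, 2, 39, 17, rd, 5), (37, 21, 37, 18, k1, 17), (37, 21, 37, 18, k1, 7), (37, 21, 37, 18, mkt, 39), (37, 21, 37, 18, rd, 5)}.
Joining (Customer ⨝ Store) and Product on pid yields {(16, 14, 33, 1, p1, 14, Lee), (16, 14, 33, 1, x3, 10, Lee), (16, 5, 17, 1, p1, 14, Wes), (16, 5, 17, 1, x3, 10, Wes), (37, 2, 39, 17, k1, 17, Dee), (37, 2, 39, 17, k1, 7, Dee), (37, 2, 39, 17, mkt, 39, Dee), (37, 2, 39, 17, rd, 5, Dee), (37, 21, 37, 18, k1, 17, Kim), (37, 21, 37, 18, k1, 7, Kim), (37, 21, 37, 18, mkt, 39, Kim), (37, 21, 37, 18, rd, 5, Kim)}.
Apply σ_{pid ≤ 14}; surviving tuples: {(16, 14, 33, 1, p1, 14, Lee), (16, 14, 33, 1, x3, 10, Lee), (16, 5, 17, 1, p1, 14, Wes), (16, 5, 17, 1, x3, 10, Wes), (37, 2, 39, 17, k1, 17, Dee), (37, 2, 39, 17, k1, 7, Dee), (37, 2, 39, 17, mkt, 39, Dee), (37, 2, 39, 17, rd, 5, Dee)}
Apply σ_{cname ≠ Lee}; surviving tuples: {(16, 5, 17, 1, p1, 14, Wes), (16, 5, 17, 1, x3, 10, Wes), (37, 2, 39, 17, k1, 17, Dee), (37, 2, 39, 17, k1, 7, Dee), (37, 2, 39, 17, mkt, 39, Dee), (37, 2, 39, 17, rd, 5, Dee)}
π[pid, region, qty]: project onto (pid, region, qty) (1 duplicate(s) eliminated) → {(2, k1, 17), (2, mkt, 17), (2, rd, 17), (5, p1, 1), (5, x3, 1)}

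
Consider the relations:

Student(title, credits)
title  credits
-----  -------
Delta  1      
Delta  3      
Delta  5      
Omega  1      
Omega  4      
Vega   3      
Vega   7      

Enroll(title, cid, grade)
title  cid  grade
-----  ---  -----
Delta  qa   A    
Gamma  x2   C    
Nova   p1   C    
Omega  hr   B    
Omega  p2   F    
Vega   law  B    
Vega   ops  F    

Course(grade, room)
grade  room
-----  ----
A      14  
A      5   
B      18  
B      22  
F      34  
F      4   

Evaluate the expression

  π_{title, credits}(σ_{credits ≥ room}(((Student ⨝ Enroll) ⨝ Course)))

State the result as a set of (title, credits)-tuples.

Natural join on title: {(Delta, 1, qa, A), (Delta, 3, qa, A), (Delta, 5, qa, A), (Omega, 1, hr, B), (Omega, 1, p2, F), (Omega, 4, hr, B), (Omega, 4, p2, F), (Vega, 3, law, B), (Vega, 3, ops, F), (Vega, 7, law, B), (Vega, 7, ops, F)}
Natural join on grade: {(Delta, 1, qa, A, 14), (Delta, 1, qa, A, 5), (Delta, 3, qa, A, 14), (Delta, 3, qa, A, 5), (Delta, 5, qa, A, 14), (Delta, 5, qa, A, 5), (Omega, 1, hr, B, 18), (Omega, 1, hr, B, 22), (Omega, 1, p2, F, 34), (Omega, 1, p2, F, 4), (Omega, 4, hr, B, 18), (Omega, 4, hr, B, 22), (Omega, 4, p2, F, 34), (Omega, 4, p2, F, 4), (Vega, 3, law, B, 18), (Vega, 3, law, B, 22), (Vega, 3, ops, F, 34), (Vega, 3, ops, F, 4), (Vega, 7, law, B, 18), (Vega, 7, law, B, 22), (Vega, 7, ops, F, 34), (Vega, 7, ops, F, 4)}
Apply σ_{credits ≥ room}; surviving tuples: {(Delta, 5, qa, A, 5), (Omega, 4, p2, F, 4), (Vega, 7, ops, F, 4)}
Keep only column(s) title, credits: {(Delta, 5), (Omega, 4), (Vega, 7)}

{(Delta, 5), (Omega, 4), (Vega, 7)}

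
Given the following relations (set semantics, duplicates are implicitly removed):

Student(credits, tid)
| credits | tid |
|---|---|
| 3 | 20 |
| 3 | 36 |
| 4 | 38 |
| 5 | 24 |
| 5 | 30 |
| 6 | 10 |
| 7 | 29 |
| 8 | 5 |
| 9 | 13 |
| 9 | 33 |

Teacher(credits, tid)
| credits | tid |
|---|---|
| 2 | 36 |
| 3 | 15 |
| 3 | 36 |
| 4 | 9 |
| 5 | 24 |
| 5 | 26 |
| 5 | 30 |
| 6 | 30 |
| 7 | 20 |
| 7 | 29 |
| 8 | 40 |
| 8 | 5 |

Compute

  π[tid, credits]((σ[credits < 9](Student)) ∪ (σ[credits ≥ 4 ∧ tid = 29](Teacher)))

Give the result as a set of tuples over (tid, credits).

σ[credits < 9]: keep tuples satisfying credits < 9 → {(3, 20), (3, 36), (4, 38), (5, 24), (5, 30), (6, 10), (7, 29), (8, 5)}
σ[credits ≥ 4 ∧ tid = 29]: keep tuples satisfying credits ≥ 4 ∧ tid = 29 → {(7, 29)}
Union: {(3, 20), (3, 36), (4, 38), (5, 24), (5, 30), (6, 10), (7, 29), (8, 5)} with {(7, 29)} → {(3, 20), (3, 36), (4, 38), (5, 24), (5, 30), (6, 10), (7, 29), (8, 5)}
Keep only column(s) tid, credits: {(10, 6), (20, 3), (24, 5), (29, 7), (30, 5), (36, 3), (38, 4), (5, 8)}

{(10, 6), (20, 3), (24, 5), (29, 7), (30, 5), (36, 3), (38, 4), (5, 8)}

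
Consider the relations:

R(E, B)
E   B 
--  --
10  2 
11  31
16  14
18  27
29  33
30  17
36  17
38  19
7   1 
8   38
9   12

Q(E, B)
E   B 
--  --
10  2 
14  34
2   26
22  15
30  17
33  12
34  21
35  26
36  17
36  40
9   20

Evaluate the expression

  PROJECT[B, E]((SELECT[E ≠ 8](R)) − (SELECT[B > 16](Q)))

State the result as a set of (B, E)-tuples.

Selection E ≠ 8: {(10, 2), (11, 31), (16, 14), (18, 27), (29, 33), (30, 17), (36, 17), (38, 19), (7, 1), (9, 12)}
Selection B > 16: {(14, 34), (2, 26), (30, 17), (34, 21), (35, 26), (36, 17), (36, 40), (9, 20)}
Taking the difference: {(10, 2), (11, 31), (16, 14), (18, 27), (29, 33), (38, 19), (7, 1), (9, 12)}
π[B, E]: project onto (B, E) → {(1, 7), (12, 9), (14, 16), (19, 38), (2, 10), (27, 18), (31, 11), (33, 29)}

{(1, 7), (12, 9), (14, 16), (19, 38), (2, 10), (27, 18), (31, 11), (33, 29)}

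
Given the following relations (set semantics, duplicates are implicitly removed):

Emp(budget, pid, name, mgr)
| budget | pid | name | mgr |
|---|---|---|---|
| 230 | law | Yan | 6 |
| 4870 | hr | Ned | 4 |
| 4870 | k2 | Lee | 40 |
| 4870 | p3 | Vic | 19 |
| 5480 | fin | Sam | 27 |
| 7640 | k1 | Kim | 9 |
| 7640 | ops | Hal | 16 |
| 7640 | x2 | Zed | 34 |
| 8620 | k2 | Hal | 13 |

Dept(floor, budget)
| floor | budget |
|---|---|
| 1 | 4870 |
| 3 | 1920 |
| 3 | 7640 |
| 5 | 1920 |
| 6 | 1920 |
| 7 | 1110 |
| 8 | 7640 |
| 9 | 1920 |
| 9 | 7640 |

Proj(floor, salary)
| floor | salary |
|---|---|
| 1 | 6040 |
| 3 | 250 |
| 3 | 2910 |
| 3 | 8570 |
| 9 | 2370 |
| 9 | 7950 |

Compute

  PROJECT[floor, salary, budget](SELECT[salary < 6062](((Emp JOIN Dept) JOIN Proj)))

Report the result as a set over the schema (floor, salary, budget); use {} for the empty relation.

{(1, 6040, 4870), (3, 250, 7640), (3, 2910, 7640), (9, 2370, 7640)}

Joining Emp and Dept on budget yields {(4870, hr, Ned, 4, 1), (4870, k2, Lee, 40, 1), (4870, p3, Vic, 19, 1), (7640, k1, Kim, 9, 3), (7640, k1, Kim, 9, 8), (7640, k1, Kim, 9, 9), (7640, ops, Hal, 16, 3), (7640, ops, Hal, 16, 8), (7640, ops, Hal, 16, 9), (7640, x2, Zed, 34, 3), (7640, x2, Zed, 34, 8), (7640, x2, Zed, 34, 9)}.
Joining (Emp JOIN Dept) and Proj on floor yields {(4870, hr, Ned, 4, 1, 6040), (4870, k2, Lee, 40, 1, 6040), (4870, p3, Vic, 19, 1, 6040), (7640, k1, Kim, 9, 3, 250), (7640, k1, Kim, 9, 3, 2910), (7640, k1, Kim, 9, 3, 8570), (7640, k1, Kim, 9, 9, 2370), (7640, k1, Kim, 9, 9, 7950), (7640, ops, Hal, 16, 3, 250), (7640, ops, Hal, 16, 3, 2910), (7640, ops, Hal, 16, 3, 8570), (7640, ops, Hal, 16, 9, 2370), (7640, ops, Hal, 16, 9, 7950), (7640, x2, Zed, 34, 3, 250), (7640, x2, Zed, 34, 3, 2910), (7640, x2, Zed, 34, 3, 8570), (7640, x2, Zed, 34, 9, 2370), (7640, x2, Zed, 34, 9, 7950)}.
Apply σ_{salary < 6062}; surviving tuples: {(4870, hr, Ned, 4, 1, 6040), (4870, k2, Lee, 40, 1, 6040), (4870, p3, Vic, 19, 1, 6040), (7640, k1, Kim, 9, 3, 250), (7640, k1, Kim, 9, 3, 2910), (7640, k1, Kim, 9, 9, 2370), (7640, ops, Hal, 16, 3, 250), (7640, ops, Hal, 16, 3, 2910), (7640, ops, Hal, 16, 9, 2370), (7640, x2, Zed, 34, 3, 250), (7640, x2, Zed, 34, 3, 2910), (7640, x2, Zed, 34, 9, 2370)}
Projecting to floor, salary, budget (8 duplicate(s) eliminated): {(1, 6040, 4870), (3, 250, 7640), (3, 2910, 7640), (9, 2370, 7640)}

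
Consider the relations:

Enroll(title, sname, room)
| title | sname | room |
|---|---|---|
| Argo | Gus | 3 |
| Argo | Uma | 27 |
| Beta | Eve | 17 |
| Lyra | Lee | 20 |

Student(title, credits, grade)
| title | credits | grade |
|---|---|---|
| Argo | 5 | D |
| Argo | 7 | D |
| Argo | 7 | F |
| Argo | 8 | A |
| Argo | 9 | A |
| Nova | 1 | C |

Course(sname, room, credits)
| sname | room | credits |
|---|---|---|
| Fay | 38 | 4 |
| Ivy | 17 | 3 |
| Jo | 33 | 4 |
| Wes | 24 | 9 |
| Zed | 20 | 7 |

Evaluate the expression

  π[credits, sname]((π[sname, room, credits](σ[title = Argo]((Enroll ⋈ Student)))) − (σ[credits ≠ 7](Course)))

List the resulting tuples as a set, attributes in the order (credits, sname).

Natural join on title: {(Argo, Gus, 3, 5, D), (Argo, Gus, 3, 7, D), (Argo, Gus, 3, 7, F), (Argo, Gus, 3, 8, A), (Argo, Gus, 3, 9, A), (Argo, Uma, 27, 5, D), (Argo, Uma, 27, 7, D), (Argo, Uma, 27, 7, F), (Argo, Uma, 27, 8, A), (Argo, Uma, 27, 9, A)}
Apply σ_{title = Argo}; surviving tuples: {(Argo, Gus, 3, 5, D), (Argo, Gus, 3, 7, D), (Argo, Gus, 3, 7, F), (Argo, Gus, 3, 8, A), (Argo, Gus, 3, 9, A), (Argo, Uma, 27, 5, D), (Argo, Uma, 27, 7, D), (Argo, Uma, 27, 7, F), (Argo, Uma, 27, 8, A), (Argo, Uma, 27, 9, A)}
π[sname, room, credits]: project onto (sname, room, credits) (2 duplicate(s) eliminated) → {(Gus, 3, 5), (Gus, 3, 7), (Gus, 3, 8), (Gus, 3, 9), (Uma, 27, 5), (Uma, 27, 7), (Uma, 27, 8), (Uma, 27, 9)}
Apply σ_{credits ≠ 7}; surviving tuples: {(Fay, 38, 4), (Ivy, 17, 3), (Jo, 33, 4), (Wes, 24, 9)}
Difference: {(Gus, 3, 5), (Gus, 3, 7), (Gus, 3, 8), (Gus, 3, 9), (Uma, 27, 5), (Uma, 27, 7), (Uma, 27, 8), (Uma, 27, 9)} with {(Fay, 38, 4), (Ivy, 17, 3), (Jo, 33, 4), (Wes, 24, 9)} → {(Gus, 3, 5), (Gus, 3, 7), (Gus, 3, 8), (Gus, 3, 9), (Uma, 27, 5), (Uma, 27, 7), (Uma, 27, 8), (Uma, 27, 9)}
π[credits, sname]: project onto (credits, sname) → {(5, Gus), (5, Uma), (7, Gus), (7, Uma), (8, Gus), (8, Uma), (9, Gus), (9, Uma)}

{(5, Gus), (5, Uma), (7, Gus), (7, Uma), (8, Gus), (8, Uma), (9, Gus), (9, Uma)}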